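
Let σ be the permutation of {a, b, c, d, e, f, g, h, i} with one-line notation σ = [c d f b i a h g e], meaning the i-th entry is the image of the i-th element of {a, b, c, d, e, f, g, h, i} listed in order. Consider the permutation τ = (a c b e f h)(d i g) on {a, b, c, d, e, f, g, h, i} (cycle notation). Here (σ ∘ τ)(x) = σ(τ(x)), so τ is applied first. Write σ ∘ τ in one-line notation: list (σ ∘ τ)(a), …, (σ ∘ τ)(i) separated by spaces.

f i d e a g b c h

Chase each element through τ then σ: a → c → f; b → e → i; c → b → d; d → i → e; e → f → a; f → h → g; g → d → b; h → a → c; i → g → h.
So σ ∘ τ in one-line form is f i d e a g b c h.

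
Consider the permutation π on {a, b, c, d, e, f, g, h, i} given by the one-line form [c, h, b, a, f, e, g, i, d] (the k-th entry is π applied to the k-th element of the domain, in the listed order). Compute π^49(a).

c

Tracing a → c → … returns to a after 6 steps, so a lies in a 6-cycle (a, c, b, h, i, d).
On a 6-cycle, π^6 is the identity, so π^49 = π^1 there (49 ≡ 1 mod 6).
Stepping 1 place around the cycle: a → c.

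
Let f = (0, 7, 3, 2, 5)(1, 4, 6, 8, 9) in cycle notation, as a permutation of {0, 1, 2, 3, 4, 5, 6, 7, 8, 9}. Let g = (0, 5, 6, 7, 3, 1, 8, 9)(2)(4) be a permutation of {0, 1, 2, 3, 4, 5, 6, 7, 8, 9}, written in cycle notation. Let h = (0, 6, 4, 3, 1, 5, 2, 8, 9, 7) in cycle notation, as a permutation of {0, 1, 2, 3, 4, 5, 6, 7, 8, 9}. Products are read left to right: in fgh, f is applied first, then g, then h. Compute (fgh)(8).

6

Chase 8: f(8) = 9; g(9) = 0; h(0) = 6. Hence (fgh)(8) = 6.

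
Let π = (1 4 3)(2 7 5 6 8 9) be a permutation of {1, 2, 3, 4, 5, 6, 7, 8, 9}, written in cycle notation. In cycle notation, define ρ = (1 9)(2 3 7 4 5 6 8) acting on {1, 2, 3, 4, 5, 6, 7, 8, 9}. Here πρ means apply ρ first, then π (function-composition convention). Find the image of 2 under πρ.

1

First apply ρ: ρ(2) = 3, then π(3) = 1. Thus (πρ)(2) = 1.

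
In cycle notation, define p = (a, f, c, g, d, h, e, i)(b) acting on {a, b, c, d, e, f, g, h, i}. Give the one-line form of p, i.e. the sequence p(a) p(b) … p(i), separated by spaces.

Each element maps to the next entry in its cycle (wrapping to the front): a↦f, b↦b, c↦g, d↦h, e↦i, f↦c, g↦d, h↦e, i↦a.
Listing these in domain order gives f b g h i c d e a.

f b g h i c d e a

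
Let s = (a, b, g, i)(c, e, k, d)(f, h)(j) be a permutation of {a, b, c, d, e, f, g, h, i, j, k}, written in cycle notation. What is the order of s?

The cycle type of s is (4, 4, 2, 1).
The order is lcm(4, 4, 2) = 4.

4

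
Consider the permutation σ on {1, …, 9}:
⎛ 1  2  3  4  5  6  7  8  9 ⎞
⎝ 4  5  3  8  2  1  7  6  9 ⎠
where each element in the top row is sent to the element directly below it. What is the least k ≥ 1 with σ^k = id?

The disjoint-cycle form of σ has cycle lengths 4, 2, 1, 1, 1.
The order of σ is the least common multiple of its cycle lengths: lcm(4, 2) = 4.

4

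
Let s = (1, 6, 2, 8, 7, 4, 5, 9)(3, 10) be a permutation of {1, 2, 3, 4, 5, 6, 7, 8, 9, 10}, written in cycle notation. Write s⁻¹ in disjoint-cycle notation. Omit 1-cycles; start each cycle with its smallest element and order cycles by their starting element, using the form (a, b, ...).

Inverting a permutation written in cycle notation just reverses the order within every cycle.
After reversing and putting each cycle's least element first, s⁻¹ = (1, 9, 5, 4, 7, 8, 2, 6)(3, 10).

(1, 9, 5, 4, 7, 8, 2, 6)(3, 10)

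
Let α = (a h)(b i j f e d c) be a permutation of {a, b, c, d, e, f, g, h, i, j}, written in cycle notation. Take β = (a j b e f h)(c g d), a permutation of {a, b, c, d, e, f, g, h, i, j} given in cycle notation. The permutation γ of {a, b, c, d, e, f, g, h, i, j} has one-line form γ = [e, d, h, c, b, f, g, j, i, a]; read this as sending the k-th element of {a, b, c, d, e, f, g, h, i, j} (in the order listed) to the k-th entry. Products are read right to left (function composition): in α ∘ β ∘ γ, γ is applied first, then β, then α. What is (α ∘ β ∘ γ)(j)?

f

(α ∘ β ∘ γ)(j) = α(β(γ(j))). γ(j) = a, then β(a) = j, then α(j) = f, so the result is f.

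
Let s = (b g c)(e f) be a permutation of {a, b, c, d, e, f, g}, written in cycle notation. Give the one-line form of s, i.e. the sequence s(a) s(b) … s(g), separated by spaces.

Reading each image from the cycles: a↦a, b↦g, c↦b, d↦d, e↦f, f↦e, g↦c.
Listing these in domain order gives a g b d f e c.

a g b d f e c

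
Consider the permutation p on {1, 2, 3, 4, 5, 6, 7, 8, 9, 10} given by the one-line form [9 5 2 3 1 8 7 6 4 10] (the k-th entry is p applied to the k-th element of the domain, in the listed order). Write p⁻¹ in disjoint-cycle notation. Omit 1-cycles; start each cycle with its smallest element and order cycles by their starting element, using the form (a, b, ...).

(1, 5, 2, 3, 4, 9)(6, 8)

First write p in disjoint cycles: (1, 9, 4, 3, 2, 5)(6, 8).
Reversing each cycle (and rotating so the smallest element leads) gives p⁻¹ = (1, 5, 2, 3, 4, 9)(6, 8).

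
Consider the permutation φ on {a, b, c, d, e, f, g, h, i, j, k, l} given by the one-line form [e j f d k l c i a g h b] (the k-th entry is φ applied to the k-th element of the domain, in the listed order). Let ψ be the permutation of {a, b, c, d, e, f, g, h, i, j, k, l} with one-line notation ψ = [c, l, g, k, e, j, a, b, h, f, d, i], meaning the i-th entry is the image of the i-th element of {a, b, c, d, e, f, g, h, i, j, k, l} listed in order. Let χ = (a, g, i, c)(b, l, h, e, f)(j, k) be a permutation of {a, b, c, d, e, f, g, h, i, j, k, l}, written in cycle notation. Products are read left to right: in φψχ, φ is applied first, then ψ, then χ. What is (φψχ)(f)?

c

Chase f: φ(f) = l; ψ(l) = i; χ(i) = c. Hence (φψχ)(f) = c.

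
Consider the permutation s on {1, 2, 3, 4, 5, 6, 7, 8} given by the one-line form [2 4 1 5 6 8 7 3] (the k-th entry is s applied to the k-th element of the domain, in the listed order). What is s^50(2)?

4

Tracing 2 → 4 → … returns to 2 after 7 steps, so 2 lies in a 7-cycle (1, 2, 4, 5, 6, 8, 3).
On a 7-cycle, s^7 is the identity, so s^50 = s^1 there (50 ≡ 1 mod 7).
Stepping 1 place around the cycle: 2 → 4.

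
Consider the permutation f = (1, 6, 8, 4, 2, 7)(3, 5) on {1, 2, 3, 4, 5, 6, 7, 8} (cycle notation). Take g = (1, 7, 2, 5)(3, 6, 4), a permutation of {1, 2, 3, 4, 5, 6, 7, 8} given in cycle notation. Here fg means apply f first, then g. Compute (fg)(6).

First apply f: f(6) = 8, then g(8) = 8. Thus (fg)(6) = 8.

8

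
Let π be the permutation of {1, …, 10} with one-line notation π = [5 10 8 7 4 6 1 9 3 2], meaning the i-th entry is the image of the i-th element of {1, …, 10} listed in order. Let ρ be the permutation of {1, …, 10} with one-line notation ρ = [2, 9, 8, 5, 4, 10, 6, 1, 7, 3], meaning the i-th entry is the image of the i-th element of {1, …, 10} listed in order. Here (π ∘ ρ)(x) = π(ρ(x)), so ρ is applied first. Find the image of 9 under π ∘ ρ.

1

ρ(9) = 7, then π(7) = 1; composing gives (π ∘ ρ)(9) = 1.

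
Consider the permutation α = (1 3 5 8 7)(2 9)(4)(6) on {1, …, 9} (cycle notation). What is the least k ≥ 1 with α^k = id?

10

The cycle type of α is (5, 2, 1, 1).
Since disjoint cycles commute, ord(α) = lcm(5, 2) = 10.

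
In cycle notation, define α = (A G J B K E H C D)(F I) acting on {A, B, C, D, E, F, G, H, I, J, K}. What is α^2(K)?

K lies in the 9-cycle (A G J B K E H C D).
Advancing 2 steps from K: K → E → H.

H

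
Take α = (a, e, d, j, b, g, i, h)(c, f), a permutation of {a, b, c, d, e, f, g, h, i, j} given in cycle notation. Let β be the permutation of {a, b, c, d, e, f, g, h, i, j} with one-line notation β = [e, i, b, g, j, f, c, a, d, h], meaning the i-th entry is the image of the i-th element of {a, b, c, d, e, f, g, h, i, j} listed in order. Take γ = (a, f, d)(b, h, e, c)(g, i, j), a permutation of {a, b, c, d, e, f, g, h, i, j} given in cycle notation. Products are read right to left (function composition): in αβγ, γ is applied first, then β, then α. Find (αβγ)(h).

b

(αβγ)(h) = α(β(γ(h))). γ(h) = e, then β(e) = j, then α(j) = b, so the result is b.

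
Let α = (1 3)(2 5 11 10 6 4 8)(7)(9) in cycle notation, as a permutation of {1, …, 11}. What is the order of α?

The disjoint cycles have lengths 7, 2, 1, 1.
The order of α is the least common multiple of its cycle lengths: lcm(7, 2) = 14.

14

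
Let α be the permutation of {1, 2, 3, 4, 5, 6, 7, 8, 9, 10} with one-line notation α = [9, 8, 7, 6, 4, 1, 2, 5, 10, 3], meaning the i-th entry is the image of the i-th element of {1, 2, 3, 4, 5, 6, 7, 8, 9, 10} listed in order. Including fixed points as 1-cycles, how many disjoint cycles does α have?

The cycle decomposition is (1, 9, 10, 3, 7, 2, 8, 5, 4, 6), which has 1 cycle (counting 1-cycles).

1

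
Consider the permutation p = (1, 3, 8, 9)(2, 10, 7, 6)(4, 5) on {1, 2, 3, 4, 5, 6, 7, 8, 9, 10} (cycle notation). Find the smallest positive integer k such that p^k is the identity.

4

The cycle type of p is (4, 4, 2).
The order is lcm(4, 4, 2) = 4.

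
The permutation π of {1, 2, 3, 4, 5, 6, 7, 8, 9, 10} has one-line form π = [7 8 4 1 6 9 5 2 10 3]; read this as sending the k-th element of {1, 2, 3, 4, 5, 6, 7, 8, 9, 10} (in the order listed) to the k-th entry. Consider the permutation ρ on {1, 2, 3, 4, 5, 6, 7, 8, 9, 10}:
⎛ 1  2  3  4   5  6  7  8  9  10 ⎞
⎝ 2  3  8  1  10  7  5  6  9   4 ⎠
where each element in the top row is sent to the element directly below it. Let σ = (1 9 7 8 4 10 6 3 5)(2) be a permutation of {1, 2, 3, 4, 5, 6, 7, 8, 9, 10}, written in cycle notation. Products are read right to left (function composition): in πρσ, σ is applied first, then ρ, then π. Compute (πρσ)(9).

Chase 9: σ(9) = 7; ρ(7) = 5; π(5) = 6. Hence (πρσ)(9) = 6.

6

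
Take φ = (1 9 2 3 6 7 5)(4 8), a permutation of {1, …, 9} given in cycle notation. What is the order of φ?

14

The disjoint cycles have lengths 7, 2.
Since disjoint cycles commute, ord(φ) = lcm(7, 2) = 14.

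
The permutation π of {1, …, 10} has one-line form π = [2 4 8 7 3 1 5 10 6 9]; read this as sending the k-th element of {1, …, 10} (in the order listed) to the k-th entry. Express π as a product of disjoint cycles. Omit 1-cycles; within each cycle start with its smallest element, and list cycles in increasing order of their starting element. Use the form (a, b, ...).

(1, 2, 4, 7, 5, 3, 8, 10, 9, 6)

From 1: 1 → 2 → 4 → 7 → 5 → 3 → 8 → 10 → 9 → 6 → 1, closing the cycle (1, 2, 4, 7, 5, 3, 8, 10, 9, 6).
Continuing from each remaining unvisited element yields (1, 2, 4, 7, 5, 3, 8, 10, 9, 6).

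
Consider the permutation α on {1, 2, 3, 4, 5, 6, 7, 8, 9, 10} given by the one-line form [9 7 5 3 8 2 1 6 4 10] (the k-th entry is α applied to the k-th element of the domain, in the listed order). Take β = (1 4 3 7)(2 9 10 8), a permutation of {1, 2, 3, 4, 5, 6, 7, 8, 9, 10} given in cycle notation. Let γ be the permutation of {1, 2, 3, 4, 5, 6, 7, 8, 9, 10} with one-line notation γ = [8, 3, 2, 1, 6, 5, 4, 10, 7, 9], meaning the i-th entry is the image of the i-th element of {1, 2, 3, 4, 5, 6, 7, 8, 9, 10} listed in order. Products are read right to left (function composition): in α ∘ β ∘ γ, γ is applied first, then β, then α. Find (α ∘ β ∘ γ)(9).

9

(α ∘ β ∘ γ)(9) = α(β(γ(9))). γ(9) = 7, then β(7) = 1, then α(1) = 9, so the result is 9.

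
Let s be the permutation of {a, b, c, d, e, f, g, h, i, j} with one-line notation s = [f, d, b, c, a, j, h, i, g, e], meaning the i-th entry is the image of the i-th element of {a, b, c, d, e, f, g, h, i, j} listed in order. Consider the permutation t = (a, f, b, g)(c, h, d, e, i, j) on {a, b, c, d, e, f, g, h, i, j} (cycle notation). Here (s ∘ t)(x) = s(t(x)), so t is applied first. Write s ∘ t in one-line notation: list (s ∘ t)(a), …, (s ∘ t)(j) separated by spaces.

For each element, apply t then s: a → f → j; b → g → h; c → h → i; d → e → a; e → i → g; f → b → d; g → a → f; h → d → c; i → j → e; j → c → b.
So s ∘ t in one-line form is j h i a g d f c e b.

j h i a g d f c e b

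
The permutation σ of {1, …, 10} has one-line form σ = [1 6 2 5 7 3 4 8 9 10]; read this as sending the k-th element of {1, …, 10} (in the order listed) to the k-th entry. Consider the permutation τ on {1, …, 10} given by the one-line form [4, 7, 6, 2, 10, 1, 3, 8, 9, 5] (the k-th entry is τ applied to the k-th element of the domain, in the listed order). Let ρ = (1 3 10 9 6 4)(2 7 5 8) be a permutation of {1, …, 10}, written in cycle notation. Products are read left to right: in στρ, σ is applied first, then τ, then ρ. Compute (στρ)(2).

3

Chase 2: σ(2) = 6; τ(6) = 1; ρ(1) = 3. Hence (στρ)(2) = 3.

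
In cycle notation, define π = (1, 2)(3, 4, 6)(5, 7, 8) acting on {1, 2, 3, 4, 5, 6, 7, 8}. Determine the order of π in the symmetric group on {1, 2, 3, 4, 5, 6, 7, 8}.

6

The disjoint cycles have lengths 3, 3, 2.
The order of π is the least common multiple of its cycle lengths: lcm(3, 3, 2) = 6.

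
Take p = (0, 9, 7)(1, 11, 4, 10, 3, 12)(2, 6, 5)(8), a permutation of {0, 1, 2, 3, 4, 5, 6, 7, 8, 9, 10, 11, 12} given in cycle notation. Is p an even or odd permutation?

odd

The cycle lengths are 6, 3, 3, 1.
A cycle of length ℓ contributes ℓ−1 transpositions, so p is a product of 5 + 2 + 2 = 9 transpositions — odd.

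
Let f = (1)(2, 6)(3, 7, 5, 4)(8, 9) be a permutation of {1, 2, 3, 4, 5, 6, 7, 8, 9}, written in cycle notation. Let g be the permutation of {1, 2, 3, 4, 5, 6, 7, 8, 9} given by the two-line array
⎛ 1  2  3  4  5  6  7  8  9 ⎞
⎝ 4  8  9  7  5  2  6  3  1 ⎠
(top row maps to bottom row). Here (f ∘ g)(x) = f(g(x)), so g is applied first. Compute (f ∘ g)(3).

8

g(3) = 9, then f(9) = 8; composing gives (f ∘ g)(3) = 8.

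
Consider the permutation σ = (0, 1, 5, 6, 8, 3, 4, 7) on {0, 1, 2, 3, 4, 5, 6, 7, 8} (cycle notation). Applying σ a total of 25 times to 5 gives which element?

5 lies in the 8-cycle (0, 1, 5, 6, 8, 3, 4, 7).
On an 8-cycle, σ^8 is the identity, so σ^25 = σ^1 there (25 ≡ 1 mod 8).
Stepping 1 place around the cycle: 5 → 6.

6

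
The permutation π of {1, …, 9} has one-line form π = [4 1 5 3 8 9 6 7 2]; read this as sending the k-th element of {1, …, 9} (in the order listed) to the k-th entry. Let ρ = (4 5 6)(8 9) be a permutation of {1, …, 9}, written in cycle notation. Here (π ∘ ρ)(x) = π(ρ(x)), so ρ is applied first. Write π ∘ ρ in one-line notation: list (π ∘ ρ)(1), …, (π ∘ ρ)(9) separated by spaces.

4 1 5 8 9 3 6 2 7

(π ∘ ρ)(x) = π(ρ(x)). Computing each image: π(ρ(1)) = π(1) = 4, π(ρ(2)) = π(2) = 1, π(ρ(3)) = π(3) = 5, π(ρ(4)) = π(5) = 8, π(ρ(5)) = π(6) = 9, π(ρ(6)) = π(4) = 3, π(ρ(7)) = π(7) = 6, π(ρ(8)) = π(9) = 2, π(ρ(9)) = π(8) = 7.
Hence π ∘ ρ = [4 1 5 8 9 3 6 2 7].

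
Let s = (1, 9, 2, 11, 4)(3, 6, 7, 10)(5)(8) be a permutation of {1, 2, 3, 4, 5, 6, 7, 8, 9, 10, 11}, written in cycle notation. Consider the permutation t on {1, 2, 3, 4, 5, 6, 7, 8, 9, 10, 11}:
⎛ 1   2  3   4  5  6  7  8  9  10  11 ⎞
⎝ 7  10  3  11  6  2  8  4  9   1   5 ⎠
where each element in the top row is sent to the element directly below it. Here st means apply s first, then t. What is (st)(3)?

2

First apply s: s(3) = 6, then t(6) = 2. Thus (st)(3) = 2.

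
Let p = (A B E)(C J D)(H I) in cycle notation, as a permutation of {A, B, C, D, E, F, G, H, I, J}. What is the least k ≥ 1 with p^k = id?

The cycle type of p is (3, 3, 2, 1, 1).
The order of p is the least common multiple of its cycle lengths: lcm(3, 3, 2) = 6.

6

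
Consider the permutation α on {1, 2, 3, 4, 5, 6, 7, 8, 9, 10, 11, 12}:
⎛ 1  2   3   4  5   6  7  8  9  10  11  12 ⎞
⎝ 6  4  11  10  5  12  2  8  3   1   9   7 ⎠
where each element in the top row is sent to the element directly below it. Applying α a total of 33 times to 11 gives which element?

Tracing 11 → 9 → … returns to 11 after 3 steps, so 11 lies in a 3-cycle (3, 11, 9).
Powers repeat with period 3 on this cycle, and 33 mod 3 = 0, so α^33(11) = α^0(11).
So α^33(11) = 11.

11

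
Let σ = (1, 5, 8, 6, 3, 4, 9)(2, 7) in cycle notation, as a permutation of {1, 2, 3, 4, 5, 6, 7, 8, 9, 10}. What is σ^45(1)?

6

1 lies in the 7-cycle (1, 5, 8, 6, 3, 4, 9).
Powers repeat with period 7 on this cycle, and 45 mod 7 = 3, so σ^45(1) = σ^3(1).
Stepping 3 places around the cycle: 1 → 5 → 8 → 6.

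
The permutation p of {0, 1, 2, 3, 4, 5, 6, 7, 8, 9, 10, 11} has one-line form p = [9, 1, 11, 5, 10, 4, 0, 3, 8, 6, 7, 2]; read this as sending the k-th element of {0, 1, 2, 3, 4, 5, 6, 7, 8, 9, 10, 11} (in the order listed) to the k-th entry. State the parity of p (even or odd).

In disjoint-cycle form the cycle lengths are 5, 3, 2, 1, 1.
A cycle of length ℓ contributes ℓ−1 transpositions, so p is a product of 4 + 2 + 1 = 7 transpositions — odd.

odd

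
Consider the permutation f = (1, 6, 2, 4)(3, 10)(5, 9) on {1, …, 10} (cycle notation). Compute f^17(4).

4 lies in the 4-cycle (1, 6, 2, 4).
Since the cycle has length 4, f^17 acts on it the same as f^1 (17 mod 4 = 1).
Advancing 1 step from 4: 4 → 1.

1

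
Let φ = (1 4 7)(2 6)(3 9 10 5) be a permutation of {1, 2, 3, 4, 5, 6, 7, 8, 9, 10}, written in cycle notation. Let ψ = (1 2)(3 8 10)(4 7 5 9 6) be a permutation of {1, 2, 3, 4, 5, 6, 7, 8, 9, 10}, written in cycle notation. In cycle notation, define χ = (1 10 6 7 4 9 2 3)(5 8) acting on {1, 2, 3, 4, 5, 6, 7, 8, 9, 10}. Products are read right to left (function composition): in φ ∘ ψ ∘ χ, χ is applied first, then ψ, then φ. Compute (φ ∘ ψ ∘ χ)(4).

2

Chase 4: χ(4) = 9; ψ(9) = 6; φ(6) = 2. Hence (φ ∘ ψ ∘ χ)(4) = 2.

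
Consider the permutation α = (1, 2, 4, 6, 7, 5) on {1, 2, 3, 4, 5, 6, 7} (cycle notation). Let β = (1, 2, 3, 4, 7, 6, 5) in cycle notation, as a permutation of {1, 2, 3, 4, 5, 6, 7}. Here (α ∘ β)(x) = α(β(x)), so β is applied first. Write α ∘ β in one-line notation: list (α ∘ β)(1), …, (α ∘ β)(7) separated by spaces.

4 3 6 5 2 1 7

(α ∘ β)(x) = α(β(x)). Computing each image: α(β(1)) = α(2) = 4, α(β(2)) = α(3) = 3, α(β(3)) = α(4) = 6, α(β(4)) = α(7) = 5, α(β(5)) = α(1) = 2, α(β(6)) = α(5) = 1, α(β(7)) = α(6) = 7.
Hence α ∘ β = [4 3 6 5 2 1 7].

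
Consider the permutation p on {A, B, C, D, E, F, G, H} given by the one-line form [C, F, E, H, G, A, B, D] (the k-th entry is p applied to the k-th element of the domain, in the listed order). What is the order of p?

The disjoint-cycle form of p has cycle lengths 6, 2.
The order of p is the least common multiple of its cycle lengths: lcm(6, 2) = 6.

6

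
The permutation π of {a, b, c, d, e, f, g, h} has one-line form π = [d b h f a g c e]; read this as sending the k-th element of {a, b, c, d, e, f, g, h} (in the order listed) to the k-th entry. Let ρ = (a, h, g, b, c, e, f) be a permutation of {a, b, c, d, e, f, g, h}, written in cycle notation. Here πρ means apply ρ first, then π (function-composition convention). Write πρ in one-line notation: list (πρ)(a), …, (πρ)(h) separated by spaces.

e h a f g d b c

Chase each element through ρ then π: a → h → e; b → c → h; c → e → a; d → d → f; e → f → g; f → a → d; g → b → b; h → g → c.
So πρ in one-line form is e h a f g d b c.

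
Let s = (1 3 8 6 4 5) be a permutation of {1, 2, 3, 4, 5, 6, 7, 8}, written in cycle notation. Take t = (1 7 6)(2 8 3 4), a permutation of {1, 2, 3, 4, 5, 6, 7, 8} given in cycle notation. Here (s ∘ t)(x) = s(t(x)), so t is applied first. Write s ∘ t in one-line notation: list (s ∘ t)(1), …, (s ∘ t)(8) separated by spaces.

7 6 5 2 1 3 4 8

(s ∘ t)(x) = s(t(x)). Computing each image: s(t(1)) = s(7) = 7, s(t(2)) = s(8) = 6, s(t(3)) = s(4) = 5, s(t(4)) = s(2) = 2, s(t(5)) = s(5) = 1, s(t(6)) = s(1) = 3, s(t(7)) = s(6) = 4, s(t(8)) = s(3) = 8.
Hence s ∘ t = [7 6 5 2 1 3 4 8].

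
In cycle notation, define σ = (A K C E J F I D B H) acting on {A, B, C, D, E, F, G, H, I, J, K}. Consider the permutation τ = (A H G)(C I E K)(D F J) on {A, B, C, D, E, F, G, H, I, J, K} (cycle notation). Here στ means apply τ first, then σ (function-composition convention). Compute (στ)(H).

G

(στ)(H) = σ(τ(H)). τ(H) = G, then σ(G) = G. So (στ)(H) = G.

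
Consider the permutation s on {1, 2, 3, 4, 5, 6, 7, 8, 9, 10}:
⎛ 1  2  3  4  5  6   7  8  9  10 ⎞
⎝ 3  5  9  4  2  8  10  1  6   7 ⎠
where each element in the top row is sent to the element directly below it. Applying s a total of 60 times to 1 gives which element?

Tracing 1 → 3 → … returns to 1 after 5 steps, so 1 lies in a 5-cycle (1, 3, 9, 6, 8).
Powers repeat with period 5 on this cycle, and 60 mod 5 = 0, so s^60(1) = s^0(1).
So s^60(1) = 1.

1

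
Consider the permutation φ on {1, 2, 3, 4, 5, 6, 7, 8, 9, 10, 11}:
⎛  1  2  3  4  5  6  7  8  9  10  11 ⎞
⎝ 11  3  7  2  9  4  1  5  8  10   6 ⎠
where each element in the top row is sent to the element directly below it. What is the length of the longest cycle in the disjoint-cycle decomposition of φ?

Decomposing into disjoint cycles gives (1 11 6 4 2 3 7)(5 9 8); the longest has length 7.

7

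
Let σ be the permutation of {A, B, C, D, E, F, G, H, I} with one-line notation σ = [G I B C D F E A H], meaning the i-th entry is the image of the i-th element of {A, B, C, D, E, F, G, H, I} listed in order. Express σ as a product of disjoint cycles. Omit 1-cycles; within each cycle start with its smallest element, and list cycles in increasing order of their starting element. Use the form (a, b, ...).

From A: A → G → E → D → C → B → I → H → A, closing the cycle (A, G, E, D, C, B, I, H).
Continuing from each remaining unvisited element yields (A, G, E, D, C, B, I, H).

(A, G, E, D, C, B, I, H)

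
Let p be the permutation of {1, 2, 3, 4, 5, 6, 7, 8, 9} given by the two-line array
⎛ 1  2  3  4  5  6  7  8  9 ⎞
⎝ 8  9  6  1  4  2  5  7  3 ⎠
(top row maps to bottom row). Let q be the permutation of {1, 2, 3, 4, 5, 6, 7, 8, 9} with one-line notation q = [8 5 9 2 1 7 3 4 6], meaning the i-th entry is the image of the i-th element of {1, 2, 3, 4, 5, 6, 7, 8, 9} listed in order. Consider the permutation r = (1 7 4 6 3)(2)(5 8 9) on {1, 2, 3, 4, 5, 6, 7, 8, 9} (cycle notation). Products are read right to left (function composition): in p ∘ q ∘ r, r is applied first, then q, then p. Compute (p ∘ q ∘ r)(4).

Chase 4: r(4) = 6; q(6) = 7; p(7) = 5. Hence (p ∘ q ∘ r)(4) = 5.

5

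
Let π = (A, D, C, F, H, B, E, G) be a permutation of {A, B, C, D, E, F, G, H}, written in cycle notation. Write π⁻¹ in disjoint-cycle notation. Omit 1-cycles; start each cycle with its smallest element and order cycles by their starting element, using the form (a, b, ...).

(A, G, E, B, H, F, C, D)

Inverting a permutation written in cycle notation just reverses the order within every cycle.
Reversing each cycle of π and rotating so the smallest element leads gives (A, G, E, B, H, F, C, D).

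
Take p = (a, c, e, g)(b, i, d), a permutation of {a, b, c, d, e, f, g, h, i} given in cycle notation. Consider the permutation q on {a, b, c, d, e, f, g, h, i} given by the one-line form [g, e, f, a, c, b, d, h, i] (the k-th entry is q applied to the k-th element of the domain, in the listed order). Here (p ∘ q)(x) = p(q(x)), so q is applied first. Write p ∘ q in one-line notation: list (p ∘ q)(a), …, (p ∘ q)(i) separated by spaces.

a g f c e i b h d

(p ∘ q)(x) = p(q(x)). Computing each image: p(q(a)) = p(g) = a, p(q(b)) = p(e) = g, p(q(c)) = p(f) = f, p(q(d)) = p(a) = c, p(q(e)) = p(c) = e, p(q(f)) = p(b) = i, p(q(g)) = p(d) = b, p(q(h)) = p(h) = h, p(q(i)) = p(i) = d.
Hence p ∘ q = [a g f c e i b h d].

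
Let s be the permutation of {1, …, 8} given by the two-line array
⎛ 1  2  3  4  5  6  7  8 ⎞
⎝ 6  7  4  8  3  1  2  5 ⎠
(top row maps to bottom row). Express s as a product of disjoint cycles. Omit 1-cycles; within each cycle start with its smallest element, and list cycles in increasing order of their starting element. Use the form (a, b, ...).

(1, 6)(2, 7)(3, 4, 8, 5)

From 1: 1 → 6 → 1, closing the cycle (1, 6).
Continuing from each remaining unvisited element yields (1, 6)(2, 7)(3, 4, 8, 5).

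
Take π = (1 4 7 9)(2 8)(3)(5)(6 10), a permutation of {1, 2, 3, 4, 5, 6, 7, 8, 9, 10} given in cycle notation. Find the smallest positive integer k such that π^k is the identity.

4

The cycle type of π is (4, 2, 2, 1, 1).
Since disjoint cycles commute, ord(π) = lcm(4, 2, 2) = 4.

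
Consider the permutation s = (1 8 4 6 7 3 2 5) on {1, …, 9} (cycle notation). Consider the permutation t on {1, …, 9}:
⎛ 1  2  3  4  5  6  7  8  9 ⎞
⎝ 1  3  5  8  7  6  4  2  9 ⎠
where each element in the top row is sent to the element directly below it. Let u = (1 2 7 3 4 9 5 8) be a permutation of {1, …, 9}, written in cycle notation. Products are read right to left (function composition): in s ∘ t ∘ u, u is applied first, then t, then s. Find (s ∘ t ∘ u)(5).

5

Apply the permutations in order: u(5) = 8, then t(8) = 2, then s(2) = 5. So (s ∘ t ∘ u)(5) = 5.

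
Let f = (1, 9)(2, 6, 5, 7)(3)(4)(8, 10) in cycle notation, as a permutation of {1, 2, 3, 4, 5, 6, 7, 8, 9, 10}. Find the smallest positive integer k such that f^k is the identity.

The disjoint cycles have lengths 4, 2, 2, 1, 1.
Since disjoint cycles commute, ord(f) = lcm(4, 2, 2) = 4.

4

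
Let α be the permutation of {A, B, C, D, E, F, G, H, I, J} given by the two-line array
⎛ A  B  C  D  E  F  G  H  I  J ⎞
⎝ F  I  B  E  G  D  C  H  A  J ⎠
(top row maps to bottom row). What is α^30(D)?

A

Tracing D → E → … returns to D after 8 steps, so D lies in an 8-cycle (A F D E G C B I).
On an 8-cycle, α^8 is the identity, so α^30 = α^6 there (30 ≡ 6 mod 8).
Advancing 6 steps from D: D → E → G → C → B → I → A.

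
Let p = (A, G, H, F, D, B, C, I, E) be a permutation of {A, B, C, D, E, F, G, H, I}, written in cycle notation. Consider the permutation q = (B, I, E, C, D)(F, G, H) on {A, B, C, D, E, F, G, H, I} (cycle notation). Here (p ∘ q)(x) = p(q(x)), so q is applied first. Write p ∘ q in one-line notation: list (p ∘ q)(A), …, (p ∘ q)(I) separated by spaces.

For each element, apply q then p: A → A → G; B → I → E; C → D → B; D → B → C; E → C → I; F → G → H; G → H → F; H → F → D; I → E → A.
So p ∘ q in one-line form is G E B C I H F D A.

G E B C I H F D A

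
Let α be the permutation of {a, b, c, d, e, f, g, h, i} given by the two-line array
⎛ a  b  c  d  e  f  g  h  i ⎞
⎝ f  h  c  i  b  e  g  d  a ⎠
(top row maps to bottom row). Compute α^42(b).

b

Tracing b → h → … returns to b after 7 steps, so b lies in a 7-cycle (a, f, e, b, h, d, i).
On a 7-cycle, α^7 is the identity, so α^42 = α^0 there (42 ≡ 0 mod 7).
So α^42(b) = b.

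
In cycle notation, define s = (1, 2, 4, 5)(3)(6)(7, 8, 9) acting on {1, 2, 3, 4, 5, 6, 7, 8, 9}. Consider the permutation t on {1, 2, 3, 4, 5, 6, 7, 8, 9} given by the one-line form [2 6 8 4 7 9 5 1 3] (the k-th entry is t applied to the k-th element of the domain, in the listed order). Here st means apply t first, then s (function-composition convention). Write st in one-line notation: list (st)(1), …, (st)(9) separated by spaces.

(st)(x) = s(t(x)). Computing each image: s(t(1)) = s(2) = 4, s(t(2)) = s(6) = 6, s(t(3)) = s(8) = 9, s(t(4)) = s(4) = 5, s(t(5)) = s(7) = 8, s(t(6)) = s(9) = 7, s(t(7)) = s(5) = 1, s(t(8)) = s(1) = 2, s(t(9)) = s(3) = 3.
Hence st = [4 6 9 5 8 7 1 2 3].

4 6 9 5 8 7 1 2 3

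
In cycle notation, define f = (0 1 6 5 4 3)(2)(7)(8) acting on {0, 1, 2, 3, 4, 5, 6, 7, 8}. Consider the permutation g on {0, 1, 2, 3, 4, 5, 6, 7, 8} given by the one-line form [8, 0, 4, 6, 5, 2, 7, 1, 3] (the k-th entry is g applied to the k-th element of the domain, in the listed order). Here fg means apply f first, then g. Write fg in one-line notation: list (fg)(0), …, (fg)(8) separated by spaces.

Chase each element through f then g: 0 → 1 → 0; 1 → 6 → 7; 2 → 2 → 4; 3 → 0 → 8; 4 → 3 → 6; 5 → 4 → 5; 6 → 5 → 2; 7 → 7 → 1; 8 → 8 → 3.
Collecting the images, fg = [0 7 4 8 6 5 2 1 3].

0 7 4 8 6 5 2 1 3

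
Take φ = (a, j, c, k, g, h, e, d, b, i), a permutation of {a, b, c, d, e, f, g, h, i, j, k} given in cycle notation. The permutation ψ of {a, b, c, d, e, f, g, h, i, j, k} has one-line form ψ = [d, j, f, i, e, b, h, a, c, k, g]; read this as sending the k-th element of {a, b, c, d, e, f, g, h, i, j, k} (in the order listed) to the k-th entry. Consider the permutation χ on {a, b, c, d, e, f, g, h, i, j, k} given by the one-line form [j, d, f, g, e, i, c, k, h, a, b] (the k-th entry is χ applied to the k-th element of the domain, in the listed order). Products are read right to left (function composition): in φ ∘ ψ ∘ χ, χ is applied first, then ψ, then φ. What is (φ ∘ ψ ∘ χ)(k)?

Chase k: χ(k) = b; ψ(b) = j; φ(j) = c. Hence (φ ∘ ψ ∘ χ)(k) = c.

c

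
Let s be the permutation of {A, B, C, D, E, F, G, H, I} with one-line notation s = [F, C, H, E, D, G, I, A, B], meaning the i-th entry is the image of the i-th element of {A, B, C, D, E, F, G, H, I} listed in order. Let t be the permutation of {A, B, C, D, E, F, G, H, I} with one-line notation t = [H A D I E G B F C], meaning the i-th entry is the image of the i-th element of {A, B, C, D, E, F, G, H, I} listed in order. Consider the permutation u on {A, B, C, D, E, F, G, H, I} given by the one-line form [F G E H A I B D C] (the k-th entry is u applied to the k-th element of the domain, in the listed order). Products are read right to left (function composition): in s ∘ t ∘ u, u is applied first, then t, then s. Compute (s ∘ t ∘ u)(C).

Apply the permutations in order: u(C) = E, then t(E) = E, then s(E) = D. So (s ∘ t ∘ u)(C) = D.

D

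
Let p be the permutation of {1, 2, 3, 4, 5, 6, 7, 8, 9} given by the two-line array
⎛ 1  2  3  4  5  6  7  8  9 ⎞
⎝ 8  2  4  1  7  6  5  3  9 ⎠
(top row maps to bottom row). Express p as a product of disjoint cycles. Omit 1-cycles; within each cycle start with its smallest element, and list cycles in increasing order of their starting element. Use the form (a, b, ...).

(1, 8, 3, 4)(5, 7)

Iterating p from 1 gives 1 → 8 → 3 → 4 → 1; that is the 4-cycle (1, 8, 3, 4).
Continuing from each remaining unvisited element yields (1, 8, 3, 4)(5, 7).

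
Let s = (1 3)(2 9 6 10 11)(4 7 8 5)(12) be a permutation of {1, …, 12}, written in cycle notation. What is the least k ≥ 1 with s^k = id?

20

The cycle type of s is (5, 4, 2, 1).
The order of s is the least common multiple of its cycle lengths: lcm(5, 4, 2) = 20.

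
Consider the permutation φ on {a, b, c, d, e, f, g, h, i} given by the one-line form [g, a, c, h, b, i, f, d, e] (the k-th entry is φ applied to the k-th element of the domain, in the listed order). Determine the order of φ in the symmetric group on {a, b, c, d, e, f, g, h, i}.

Writing φ as disjoint cycles, the cycle lengths are 6, 2, 1.
Since disjoint cycles commute, ord(φ) = lcm(6, 2) = 6.

6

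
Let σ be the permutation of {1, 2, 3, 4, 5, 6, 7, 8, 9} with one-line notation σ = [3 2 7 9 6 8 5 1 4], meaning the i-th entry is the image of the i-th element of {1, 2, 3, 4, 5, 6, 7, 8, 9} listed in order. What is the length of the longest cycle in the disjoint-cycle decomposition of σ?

Decomposing into disjoint cycles gives (1 3 7 5 6 8)(4 9); the longest has length 6.

6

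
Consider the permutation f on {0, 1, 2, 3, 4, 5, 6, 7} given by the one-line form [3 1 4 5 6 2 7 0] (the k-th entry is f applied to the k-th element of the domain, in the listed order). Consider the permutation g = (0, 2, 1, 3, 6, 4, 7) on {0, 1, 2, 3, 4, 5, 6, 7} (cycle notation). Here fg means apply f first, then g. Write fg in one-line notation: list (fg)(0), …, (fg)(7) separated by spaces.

For each element, apply f then g: 0 → 3 → 6; 1 → 1 → 3; 2 → 4 → 7; 3 → 5 → 5; 4 → 6 → 4; 5 → 2 → 1; 6 → 7 → 0; 7 → 0 → 2.
So fg in one-line form is 6 3 7 5 4 1 0 2.

6 3 7 5 4 1 0 2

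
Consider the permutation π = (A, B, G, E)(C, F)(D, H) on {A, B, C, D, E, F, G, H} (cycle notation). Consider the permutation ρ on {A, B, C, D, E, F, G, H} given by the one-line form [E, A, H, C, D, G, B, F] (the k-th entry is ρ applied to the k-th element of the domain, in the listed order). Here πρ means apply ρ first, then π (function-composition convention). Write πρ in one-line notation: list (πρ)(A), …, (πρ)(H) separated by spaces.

Chase each element through ρ then π: A → E → A; B → A → B; C → H → D; D → C → F; E → D → H; F → G → E; G → B → G; H → F → C.
So πρ in one-line form is A B D F H E G C.

A B D F H E G C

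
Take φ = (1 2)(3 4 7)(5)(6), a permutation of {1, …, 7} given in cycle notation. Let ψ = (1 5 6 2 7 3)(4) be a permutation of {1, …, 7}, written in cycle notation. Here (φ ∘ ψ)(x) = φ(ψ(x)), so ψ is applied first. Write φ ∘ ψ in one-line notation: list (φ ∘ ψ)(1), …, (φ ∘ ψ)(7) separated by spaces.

(φ ∘ ψ)(x) = φ(ψ(x)). Computing each image: φ(ψ(1)) = φ(5) = 5, φ(ψ(2)) = φ(7) = 3, φ(ψ(3)) = φ(1) = 2, φ(ψ(4)) = φ(4) = 7, φ(ψ(5)) = φ(6) = 6, φ(ψ(6)) = φ(2) = 1, φ(ψ(7)) = φ(3) = 4.
Hence φ ∘ ψ = [5 3 2 7 6 1 4].

5 3 2 7 6 1 4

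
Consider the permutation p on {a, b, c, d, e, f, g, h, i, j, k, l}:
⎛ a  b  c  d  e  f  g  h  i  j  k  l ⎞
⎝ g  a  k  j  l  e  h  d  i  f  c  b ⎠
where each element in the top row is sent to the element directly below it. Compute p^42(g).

l

Tracing g → h → … returns to g after 9 steps, so g lies in a 9-cycle (a g h d j f e l b).
Since the cycle has length 9, p^42 acts on it the same as p^6 (42 mod 9 = 6).
Stepping 6 places around the cycle: g → h → d → j → f → e → l.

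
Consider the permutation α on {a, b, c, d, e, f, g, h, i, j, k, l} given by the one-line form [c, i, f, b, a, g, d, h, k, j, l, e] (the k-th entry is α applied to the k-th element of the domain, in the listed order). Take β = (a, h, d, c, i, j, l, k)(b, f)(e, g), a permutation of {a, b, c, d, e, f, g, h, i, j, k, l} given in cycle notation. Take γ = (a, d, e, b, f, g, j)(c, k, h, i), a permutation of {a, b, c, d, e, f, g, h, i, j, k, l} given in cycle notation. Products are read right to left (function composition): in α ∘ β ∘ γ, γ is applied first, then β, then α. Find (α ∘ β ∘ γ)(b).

i

Apply the permutations in order: γ(b) = f, then β(f) = b, then α(b) = i. So (α ∘ β ∘ γ)(b) = i.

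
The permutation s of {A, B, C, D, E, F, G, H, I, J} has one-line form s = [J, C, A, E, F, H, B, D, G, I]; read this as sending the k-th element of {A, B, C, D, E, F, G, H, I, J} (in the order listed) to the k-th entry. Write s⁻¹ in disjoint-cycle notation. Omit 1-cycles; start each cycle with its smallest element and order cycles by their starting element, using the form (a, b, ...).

(A, C, B, G, I, J)(D, H, F, E)

First write s in disjoint cycles: (A, J, I, G, B, C)(D, E, F, H).
Reversing each cycle (and rotating so the smallest element leads) gives s⁻¹ = (A, C, B, G, I, J)(D, H, F, E).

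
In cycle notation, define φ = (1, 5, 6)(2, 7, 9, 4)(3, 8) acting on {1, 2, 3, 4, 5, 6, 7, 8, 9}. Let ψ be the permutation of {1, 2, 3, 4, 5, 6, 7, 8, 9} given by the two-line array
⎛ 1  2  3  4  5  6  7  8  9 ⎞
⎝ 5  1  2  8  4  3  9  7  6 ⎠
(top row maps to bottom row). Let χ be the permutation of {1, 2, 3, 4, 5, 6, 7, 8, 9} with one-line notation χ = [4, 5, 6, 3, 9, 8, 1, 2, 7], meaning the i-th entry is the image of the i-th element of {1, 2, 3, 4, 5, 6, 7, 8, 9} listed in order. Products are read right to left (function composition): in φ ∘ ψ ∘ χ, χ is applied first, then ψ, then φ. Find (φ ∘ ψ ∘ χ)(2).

2

Apply the permutations in order: χ(2) = 5, then ψ(5) = 4, then φ(4) = 2. So (φ ∘ ψ ∘ χ)(2) = 2.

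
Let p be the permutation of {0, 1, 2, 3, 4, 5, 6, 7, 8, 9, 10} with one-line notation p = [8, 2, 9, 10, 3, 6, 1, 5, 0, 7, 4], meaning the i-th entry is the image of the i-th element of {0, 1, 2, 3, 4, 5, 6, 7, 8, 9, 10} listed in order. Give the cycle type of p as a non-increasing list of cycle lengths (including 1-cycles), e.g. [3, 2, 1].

The disjoint cycles are (0 8)(1 2 9 7 5 6)(3 10 4), with lengths 6, 3, 2 in non-increasing order.

[6, 3, 2]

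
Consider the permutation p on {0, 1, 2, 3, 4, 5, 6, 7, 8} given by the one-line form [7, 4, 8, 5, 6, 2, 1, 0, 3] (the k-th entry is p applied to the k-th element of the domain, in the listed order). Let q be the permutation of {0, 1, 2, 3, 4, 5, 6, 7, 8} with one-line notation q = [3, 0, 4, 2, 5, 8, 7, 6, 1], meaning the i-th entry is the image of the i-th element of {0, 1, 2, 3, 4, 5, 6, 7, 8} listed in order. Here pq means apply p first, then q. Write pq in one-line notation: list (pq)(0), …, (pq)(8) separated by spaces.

Chase each element through p then q: 0 → 7 → 6; 1 → 4 → 5; 2 → 8 → 1; 3 → 5 → 8; 4 → 6 → 7; 5 → 2 → 4; 6 → 1 → 0; 7 → 0 → 3; 8 → 3 → 2.
Collecting the images, pq = [6 5 1 8 7 4 0 3 2].

6 5 1 8 7 4 0 3 2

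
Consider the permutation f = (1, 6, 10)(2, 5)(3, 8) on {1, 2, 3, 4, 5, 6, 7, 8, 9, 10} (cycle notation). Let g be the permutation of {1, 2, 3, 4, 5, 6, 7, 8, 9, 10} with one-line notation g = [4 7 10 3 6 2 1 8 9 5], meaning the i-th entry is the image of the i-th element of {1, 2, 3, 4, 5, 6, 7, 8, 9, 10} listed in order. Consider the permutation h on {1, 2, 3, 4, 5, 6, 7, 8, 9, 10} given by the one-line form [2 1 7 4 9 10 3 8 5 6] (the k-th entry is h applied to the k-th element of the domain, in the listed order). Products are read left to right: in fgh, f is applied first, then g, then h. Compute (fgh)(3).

8

(fgh)(3) = h(g(f(3))). f(3) = 8, then g(8) = 8, then h(8) = 8, so the result is 8.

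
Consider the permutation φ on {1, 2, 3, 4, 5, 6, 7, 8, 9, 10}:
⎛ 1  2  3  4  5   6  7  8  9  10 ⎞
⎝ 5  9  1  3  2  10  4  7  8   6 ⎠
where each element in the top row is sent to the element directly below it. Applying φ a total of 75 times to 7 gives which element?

Tracing 7 → 4 → … returns to 7 after 8 steps, so 7 lies in an 8-cycle (1, 5, 2, 9, 8, 7, 4, 3).
On an 8-cycle, φ^8 is the identity, so φ^75 = φ^3 there (75 ≡ 3 mod 8).
Stepping 3 places around the cycle: 7 → 4 → 3 → 1.

1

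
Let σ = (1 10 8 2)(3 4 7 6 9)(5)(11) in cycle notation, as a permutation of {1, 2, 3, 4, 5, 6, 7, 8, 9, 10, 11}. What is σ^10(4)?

4 lies in the 5-cycle (3 4 7 6 9).
On a 5-cycle, σ^5 is the identity, so σ^10 = σ^0 there (10 ≡ 0 mod 5).
So σ^10(4) = 4.

4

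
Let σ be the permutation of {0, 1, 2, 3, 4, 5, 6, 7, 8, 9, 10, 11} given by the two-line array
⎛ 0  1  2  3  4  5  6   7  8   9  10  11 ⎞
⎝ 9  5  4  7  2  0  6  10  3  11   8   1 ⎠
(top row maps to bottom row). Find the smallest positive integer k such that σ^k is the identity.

Decomposing into disjoint cycles gives cycle lengths 5, 4, 2, 1.
The order of σ is the least common multiple of its cycle lengths: lcm(5, 4, 2) = 20.

20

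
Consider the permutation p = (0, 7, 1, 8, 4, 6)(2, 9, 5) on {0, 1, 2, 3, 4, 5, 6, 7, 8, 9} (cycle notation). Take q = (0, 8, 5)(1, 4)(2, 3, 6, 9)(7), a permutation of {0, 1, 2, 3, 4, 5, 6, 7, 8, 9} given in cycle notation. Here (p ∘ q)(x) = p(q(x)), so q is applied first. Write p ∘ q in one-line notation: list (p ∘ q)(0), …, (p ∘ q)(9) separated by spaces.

(p ∘ q)(x) = p(q(x)). Computing each image: p(q(0)) = p(8) = 4, p(q(1)) = p(4) = 6, p(q(2)) = p(3) = 3, p(q(3)) = p(6) = 0, p(q(4)) = p(1) = 8, p(q(5)) = p(0) = 7, p(q(6)) = p(9) = 5, p(q(7)) = p(7) = 1, p(q(8)) = p(5) = 2, p(q(9)) = p(2) = 9.
Hence p ∘ q = [4 6 3 0 8 7 5 1 2 9].

4 6 3 0 8 7 5 1 2 9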